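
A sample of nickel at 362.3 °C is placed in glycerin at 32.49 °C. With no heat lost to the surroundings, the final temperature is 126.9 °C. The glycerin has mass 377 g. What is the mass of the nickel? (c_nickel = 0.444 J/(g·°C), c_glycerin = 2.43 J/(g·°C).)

m ≈ 828 g

Heat lost by the nickel = heat gained by the glycerin:
m·0.444·(362.3 − 126.9) = 377·2.43·(126.9 − 32.49)
104.52 m = 86490  ⇒  m ≈ 827.5 g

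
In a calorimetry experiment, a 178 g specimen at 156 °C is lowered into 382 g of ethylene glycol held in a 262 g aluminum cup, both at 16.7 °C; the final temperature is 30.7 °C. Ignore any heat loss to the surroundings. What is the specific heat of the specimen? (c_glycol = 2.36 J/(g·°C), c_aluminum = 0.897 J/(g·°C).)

Taking heat into each body as positive, Σ m c ΔT = 0:
178·c·(30.7 − 156) + 382·2.36·(30.7 − 16.7) + 262·0.897·(30.7 − 16.7) = 0
-22303 c = -15911
c = -15911/-22303 ≈ 0.7134 J/(g·°C)

c ≈ 0.713 J/(g·°C)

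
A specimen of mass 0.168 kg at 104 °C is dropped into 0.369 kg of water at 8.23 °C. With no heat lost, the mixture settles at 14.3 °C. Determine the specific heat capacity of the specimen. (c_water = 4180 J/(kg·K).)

c ≈ 621 J/(kg·K)

Heat lost by the specimen = heat gained by the water:
0.168·c·(104 − 14.3) = 0.369·4180·(14.3 − 8.23)
15.07 c = 9362.5  ⇒  c ≈ 621.3 J/(kg·K)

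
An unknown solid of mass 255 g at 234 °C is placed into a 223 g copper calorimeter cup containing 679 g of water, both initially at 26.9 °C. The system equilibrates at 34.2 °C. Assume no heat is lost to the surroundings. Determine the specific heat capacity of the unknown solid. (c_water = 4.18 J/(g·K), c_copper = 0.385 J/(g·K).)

Taking heat into each body as positive, Σ m c ΔT = 0:
255·c·(34.2 − 234) + 679·4.18·(34.2 − 26.9) + 223·0.385·(34.2 − 26.9) = 0
-50949 c = -21346
c = -21346/-50949 ≈ 0.419 J/(g·K)

c ≈ 0.419 J/(g·K)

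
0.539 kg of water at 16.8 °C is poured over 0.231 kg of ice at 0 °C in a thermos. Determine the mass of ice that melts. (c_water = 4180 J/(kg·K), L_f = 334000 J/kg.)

Water can give up m c ΔT = 0.539×4180×16.8 = 37851 J before reaching 0 °C.
Fully melting the ice requires m_ice L_f = 0.231×334000 = 77154 J.
Since 37851 < 77154 J, not all the ice melts; equilibrium is at 0 °C.
m_melted×334000 = 37851  ⇒  m_melted ≈ 0.1133 kg.

m_melted ≈ 0.113 kg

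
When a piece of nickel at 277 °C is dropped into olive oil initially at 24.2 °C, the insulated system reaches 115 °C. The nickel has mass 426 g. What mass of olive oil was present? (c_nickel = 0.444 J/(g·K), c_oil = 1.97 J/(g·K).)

m ≈ 171 g

Heat lost by the nickel = heat gained by the oil:
426·0.444·(277 − 115) = m·1.97·(115 − 24.2)
178.88 m = 30641  ⇒  m ≈ 171.3 g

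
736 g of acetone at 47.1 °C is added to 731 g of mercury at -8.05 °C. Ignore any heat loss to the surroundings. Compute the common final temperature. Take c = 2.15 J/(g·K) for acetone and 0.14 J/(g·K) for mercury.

Net heat exchanged in the isolated system is zero:
736×2.15×(T − 47.1) + 731×0.14×(T − (-8.05)) = 0
(1582.4 + 102.34) T = 1582.4×47.1 + 102.34×(-8.05)
T = 73707 / 1684.7 = 43.7 °C

T_f ≈ 43.7 °C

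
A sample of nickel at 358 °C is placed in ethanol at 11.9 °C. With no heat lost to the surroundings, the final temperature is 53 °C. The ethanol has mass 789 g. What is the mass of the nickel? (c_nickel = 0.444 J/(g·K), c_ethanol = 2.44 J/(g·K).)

Net heat exchanged in the isolated system is zero:
m×0.444×(53 − 358) + 789×2.44×(53 − 11.9) = 0
-135.42 m = -79124
m = -79124/-135.42 ≈ 584.3 g

m ≈ 584 g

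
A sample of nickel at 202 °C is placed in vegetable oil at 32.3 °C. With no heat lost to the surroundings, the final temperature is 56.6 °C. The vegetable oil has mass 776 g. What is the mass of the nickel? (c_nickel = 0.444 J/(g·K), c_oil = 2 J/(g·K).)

m ≈ 584 g

Let T be the final temperature. ΣQ_i = 0:
m·0.444·(56.6 − 202) + 776·2·(56.6 − 32.3) = 0
-64.56 m = -37714
m = -37714/-64.56 ≈ 584.2 g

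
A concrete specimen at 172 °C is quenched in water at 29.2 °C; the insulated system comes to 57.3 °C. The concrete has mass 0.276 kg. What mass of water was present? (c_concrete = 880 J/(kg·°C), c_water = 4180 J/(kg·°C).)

|Q_concrete| = |Q_water|:
0.276·880·(172 − 57.3) = m·4180·(57.3 − 29.2)
117458 m = 27858  ⇒  m ≈ 0.2372 kg

m ≈ 0.237 kg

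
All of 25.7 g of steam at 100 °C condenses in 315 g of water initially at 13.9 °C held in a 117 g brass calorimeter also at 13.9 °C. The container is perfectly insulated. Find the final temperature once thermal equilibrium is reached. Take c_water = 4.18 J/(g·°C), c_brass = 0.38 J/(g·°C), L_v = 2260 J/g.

T_f ≈ 59.7 °C

Setting the total heat transfer to zero:
latent heat released on condensation: 25.7·2260 = 58082; condensate cools 100→T: 25.7·4.18·(T − 100) = 107.43(T − 100); original water: 1316.7(T − 13.9); brass cup: 117·0.38·(T − 13.9) = 44.46(T − 13.9)
1468.6 T = 58082 + 10743 + 18920 = 87745
T ≈ 59.75 °C (< 100 °C, so full condensation is consistent).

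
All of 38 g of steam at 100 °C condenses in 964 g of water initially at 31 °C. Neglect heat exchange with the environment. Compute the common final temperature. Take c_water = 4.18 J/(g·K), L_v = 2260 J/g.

T_f ≈ 54.1 °C

Let T be the final temperature. ΣQ_i = 0:
latent heat released on condensation: 38·2260 = 85880
  condensate cools 100→T: 38·4.18·(T − 100) = 158.84(T − 100)
  original water: 4029.5(T − 31)
4188.4 T = 85880 + 15884 + 124915 = 226679
T ≈ 54.12 °C (< 100 °C, so full condensation is consistent).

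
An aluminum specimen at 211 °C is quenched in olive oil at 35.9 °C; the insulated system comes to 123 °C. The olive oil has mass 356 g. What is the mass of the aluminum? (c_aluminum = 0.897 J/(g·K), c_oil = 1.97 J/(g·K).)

m ≈ 774 g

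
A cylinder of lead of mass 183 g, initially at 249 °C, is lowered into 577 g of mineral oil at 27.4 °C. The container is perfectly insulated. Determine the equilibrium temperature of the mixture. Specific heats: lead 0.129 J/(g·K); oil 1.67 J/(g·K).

T_f ≈ 32.7 °C

Set heat shed by the hot body equal to heat absorbed by the cold body:
183·0.129·(249 − T) = 577·1.67·(T − 27.4)
23.61(249 − T) = 963.59(T − 27.4)
987.2 T = 32281  ⇒  T ≈ 32.70 °C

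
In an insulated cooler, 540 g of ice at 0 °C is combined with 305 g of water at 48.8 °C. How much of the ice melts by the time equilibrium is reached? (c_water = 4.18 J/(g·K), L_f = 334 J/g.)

Cooling the water to 0 °C releases 305·4.18·48.8 = 62215 J.
To melt every bit of ice: 540·334 = 180360 J.
That's not enough to melt it all — equilibrium is at 0 °C with ice remaining.
m_melted·334 = 62215  ⇒  m_melted ≈ 186.3 g.

m_melted ≈ 186 g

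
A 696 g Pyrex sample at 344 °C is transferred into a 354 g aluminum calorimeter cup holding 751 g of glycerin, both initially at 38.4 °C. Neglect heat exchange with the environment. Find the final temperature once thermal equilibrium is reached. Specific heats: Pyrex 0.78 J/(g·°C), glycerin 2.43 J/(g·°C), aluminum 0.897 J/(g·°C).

T_f is the heat-capacity-weighted average of the initial temperatures:
T_f = (542.88*344 + 1824.9*38.4 + 317.54*38.4) / (542.88 + 1824.9 + 317.54)
    = 269021 / 2685.3 ≈ 100.18 °C

T_f ≈ 100.2 °C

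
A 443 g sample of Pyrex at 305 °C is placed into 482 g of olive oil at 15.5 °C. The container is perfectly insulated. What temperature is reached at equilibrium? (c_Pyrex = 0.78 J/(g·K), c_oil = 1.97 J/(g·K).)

T_f ≈ 92.7 °C

Taking heat into each body as positive, Σ m c ΔT = 0:
443·0.78·(T − 305) + 482·1.97·(T − 15.5) = 0
(345.54 + 949.54) T = 345.54·305 + 949.54·15.5
T ≈ 92.74 °C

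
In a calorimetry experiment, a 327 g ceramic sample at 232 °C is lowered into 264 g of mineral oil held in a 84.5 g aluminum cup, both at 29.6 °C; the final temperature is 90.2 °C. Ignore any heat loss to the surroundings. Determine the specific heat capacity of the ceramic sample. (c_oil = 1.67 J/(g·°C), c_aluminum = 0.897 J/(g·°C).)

c ≈ 0.675 J/(g·°C)

Conservation of energy gives ΣQ = 0:
327×c×(90.2 − 232) + 264×1.67×(90.2 − 29.6) + 84.5×0.897×(90.2 − 29.6) = 0
-46369 c = -31311
c = -31311/-46369 ≈ 0.6753 J/(g·°C)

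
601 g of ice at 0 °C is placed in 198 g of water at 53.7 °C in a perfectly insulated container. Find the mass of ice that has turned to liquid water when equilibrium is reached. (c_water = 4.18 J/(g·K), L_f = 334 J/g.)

Heat available from the water dropping to 0 °C: 198×4.18×53.7 = 44444 J.
To melt every bit of ice: 601×334 = 200734 J.
44444 J < 200734 J, so only part of the ice melts and the system sits at 0 °C.
m_melted×334 = 44444  ⇒  m_melted ≈ 133.1 g.

m_melted ≈ 133 g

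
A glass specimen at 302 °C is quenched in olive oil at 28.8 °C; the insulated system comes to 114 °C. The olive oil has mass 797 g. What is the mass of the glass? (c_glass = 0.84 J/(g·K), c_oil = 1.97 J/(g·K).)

m ≈ 847 g

Let T be the final temperature. ΣQ_i = 0:
m·0.84·(114 − 302) + 797·1.97·(114 − 28.8) = 0
-157.92 m = -133772
m = -133772/-157.92 ≈ 847.1 g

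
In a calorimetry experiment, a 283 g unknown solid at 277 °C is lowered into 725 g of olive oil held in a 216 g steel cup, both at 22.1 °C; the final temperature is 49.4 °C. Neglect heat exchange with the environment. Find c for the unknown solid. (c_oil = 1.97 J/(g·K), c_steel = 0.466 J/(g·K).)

c ≈ 0.648 J/(g·K)

Taking heat into each body as positive, Σ m c ΔT = 0:
283×c×(49.4 − 277) + 725×1.97×(49.4 − 22.1) + 216×0.466×(49.4 − 22.1) = 0
-64411 c = -41739
c = -41739/-64411 ≈ 0.648 J/(g·K)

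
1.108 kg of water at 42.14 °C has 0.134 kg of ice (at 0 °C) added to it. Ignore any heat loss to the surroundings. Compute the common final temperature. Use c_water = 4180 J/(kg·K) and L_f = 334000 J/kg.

Energy conservation, ΣQ = 0:
melt ice: 0.134·334000 = 44756; meltwater 0→T: 0.134·4180·T = 560.12 T; water: 4631.4(T − 42.14)
5191.6 T = 195169 − 44756 = 150413
T ≈ 28.97 °C. Since T > 0 °C, the all-ice-melts assumption holds.

T_f ≈ 29.0 °C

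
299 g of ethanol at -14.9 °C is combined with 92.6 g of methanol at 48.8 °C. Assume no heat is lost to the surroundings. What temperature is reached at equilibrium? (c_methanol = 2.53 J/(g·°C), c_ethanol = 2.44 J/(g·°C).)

|Q_methanol| = |Q_ethanol|:
92.6·2.53·(48.8 − T) = 299·2.44·(T − (-14.9))
234.28(48.8 − T) = 729.56(T − (-14.9))
963.84 T = 562.32  ⇒  T ≈ 0.58 °C

T_f ≈ 0.6 °C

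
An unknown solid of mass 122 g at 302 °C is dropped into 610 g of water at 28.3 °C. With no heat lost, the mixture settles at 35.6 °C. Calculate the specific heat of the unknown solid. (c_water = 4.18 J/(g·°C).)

Heat lost by the unknown solid = heat gained by the water:
122·c·(302 − 35.6) = 610·4.18·(35.6 − 28.3)
32501 c = 18614  ⇒  c ≈ 0.5727 J/(g·°C)

c ≈ 0.573 J/(g·°C)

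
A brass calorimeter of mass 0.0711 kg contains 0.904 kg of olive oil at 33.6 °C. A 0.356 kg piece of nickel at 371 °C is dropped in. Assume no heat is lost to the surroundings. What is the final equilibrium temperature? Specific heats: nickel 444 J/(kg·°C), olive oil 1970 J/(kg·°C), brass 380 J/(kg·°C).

T_f ≈ 60.7 °C

Setting the total heat transfer to zero:
0.356·444·(T − 371) + 0.904·1970·(T − 33.6) + 0.0711·380·(T − 33.6) = 0
158.06(T − 371) + 1780.9(T − 33.6) + 27.02(T − 33.6) = 0
(158.06 + 1780.9 + 27.02) T = 158.06·371 + 1780.9·33.6 + 27.02·33.6
T = 119387/1966 ≈ 60.73 °C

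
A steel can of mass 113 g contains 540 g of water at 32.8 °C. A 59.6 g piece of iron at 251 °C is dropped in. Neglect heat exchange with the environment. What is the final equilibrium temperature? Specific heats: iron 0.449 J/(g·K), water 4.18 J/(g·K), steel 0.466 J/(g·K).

T_f ≈ 35.3 °C

Energy conservation, ΣQ = 0:
59.6·0.449·(T − 251) + 540·4.18·(T − 32.8) + 113·0.466·(T − 32.8) = 0
(26.76 + 2257.2 + 52.66) T = 26.76·251 + 2257.2·32.8 + 52.66·32.8
T = 82480 / 2336.6 = 35.3 °C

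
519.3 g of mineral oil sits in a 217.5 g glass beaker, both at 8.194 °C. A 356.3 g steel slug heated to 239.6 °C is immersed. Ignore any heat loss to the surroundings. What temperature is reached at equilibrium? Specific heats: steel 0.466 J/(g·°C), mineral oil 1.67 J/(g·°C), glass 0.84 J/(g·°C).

T_f ≈ 39.8 °C

Let T be the final temperature. ΣQ_i = 0:
356.3*0.466*(T − 239.6) + 519.3*1.67*(T − 8.194) + 217.5*0.84*(T − 8.194) = 0
166.04(T − 239.6) + 867.23(T − 8.194) + 182.7(T − 8.194) = 0
1216 T = 48385
T ≈ 39.79 °C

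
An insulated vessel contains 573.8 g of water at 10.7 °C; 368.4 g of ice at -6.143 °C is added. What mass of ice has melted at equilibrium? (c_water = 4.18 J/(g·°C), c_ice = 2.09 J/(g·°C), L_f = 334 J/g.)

m_melted ≈ 62.7 g

Cooling the water to 0 °C releases 573.8·4.18·10.7 = 25664 J.
Of that, 368.4·2.09·6.143 = 4729.8 J goes to bring the ice to 0 °C, leaving 20934 J.
Fully melting the ice requires m_ice L_f = 368.4·334 = 123046 J.
Since 20934 < 123046 J, not all the ice melts; equilibrium is at 0 °C.
m_melt = 20934 / L_f = 62.68 g.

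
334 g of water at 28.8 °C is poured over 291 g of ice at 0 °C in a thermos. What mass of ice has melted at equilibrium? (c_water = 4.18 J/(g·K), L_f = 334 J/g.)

m_melted ≈ 120 g

Cooling the water to 0 °C releases 334·4.18·28.8 = 40208 J.
Fully melting the ice requires m_ice L_f = 291·334 = 97194 J.
40208 J < 97194 J, so only part of the ice melts and the system sits at 0 °C.
m_melted·334 = 40208  ⇒  m_melted ≈ 120.4 g.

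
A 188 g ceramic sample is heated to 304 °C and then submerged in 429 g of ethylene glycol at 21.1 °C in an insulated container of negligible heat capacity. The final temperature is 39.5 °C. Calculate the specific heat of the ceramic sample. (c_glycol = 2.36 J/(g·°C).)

c ≈ 0.375 J/(g·°C)

Net heat exchanged in the isolated system is zero:
188×c×(39.5 − 304) + 429×2.36×(39.5 − 21.1) = 0
-49726 c = -18629
c = -18629/-49726 ≈ 0.3746 J/(g·°C)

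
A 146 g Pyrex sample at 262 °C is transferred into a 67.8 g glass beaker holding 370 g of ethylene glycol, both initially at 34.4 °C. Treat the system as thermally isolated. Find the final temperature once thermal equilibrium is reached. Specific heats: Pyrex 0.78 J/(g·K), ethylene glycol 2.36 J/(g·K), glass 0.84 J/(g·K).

T_f ≈ 59.2 °C

With ΣQ=0 the equilibrium temperature is the m·c-weighted mean:
T_f = (113.88·262 + 873.2·34.4 + 56.95·34.4) / (113.88 + 873.2 + 56.95)
    = 61834 / 1044 ≈ 59.23 °C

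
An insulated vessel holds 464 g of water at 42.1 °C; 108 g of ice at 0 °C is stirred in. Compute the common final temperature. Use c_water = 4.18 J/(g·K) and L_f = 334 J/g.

Net heat exchanged in the isolated system is zero:
melt ice: 108·334 = 36072; warm the meltwater: 451.44 T; water cools: 464·4.18·(T − 42.1) = 1939.5(T − 42.1)
2391 T = 81654 − 36072 = 45582
T ≈ 19.06 °C. Since T > 0 °C, the all-ice-melts assumption holds.

T_f ≈ 19.1 °C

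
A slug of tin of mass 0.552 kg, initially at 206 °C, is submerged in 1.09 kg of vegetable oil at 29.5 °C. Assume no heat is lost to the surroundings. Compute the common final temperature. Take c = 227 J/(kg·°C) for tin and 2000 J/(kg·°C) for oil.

T_f ≈ 39.1 °C

Set heat shed by the hot body equal to heat absorbed by the cold body:
0.552*227*(206 − T) = 1.09*2000*(T − 29.5)
125.3(206 − T) = 2180(T − 29.5)
2305.3 T = 90123  ⇒  T ≈ 39.09 °C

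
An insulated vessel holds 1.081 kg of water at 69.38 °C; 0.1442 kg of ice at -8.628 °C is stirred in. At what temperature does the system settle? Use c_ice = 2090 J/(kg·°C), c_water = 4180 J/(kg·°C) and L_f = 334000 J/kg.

Setting the total heat transfer to zero:
warm ice to 0 °C: 0.1442×2090×(0 − (-8.628)) = 2600.3; latent heat to melt: 0.1442×334000 = 48163; warm the meltwater: 602.76 T; water cools: 1.081×4180×(T − 69.38) = 4518.6(T − 69.38)
5121.3 T = 313499 − 50763 = 262736
T ≈ 51.30 °C. Since T > 0 °C, the all-ice-melts assumption holds.

T_f ≈ 51.3 °C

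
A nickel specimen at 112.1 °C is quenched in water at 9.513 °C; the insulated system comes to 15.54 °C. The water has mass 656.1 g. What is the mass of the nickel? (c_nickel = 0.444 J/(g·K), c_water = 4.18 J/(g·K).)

m ≈ 386 g

Heat lost by the nickel = heat gained by the water:
m×0.444×(112.1 − 15.54) = 656.1×4.18×(15.54 − 9.513)
42.87 m = 16529  ⇒  m ≈ 385.5 g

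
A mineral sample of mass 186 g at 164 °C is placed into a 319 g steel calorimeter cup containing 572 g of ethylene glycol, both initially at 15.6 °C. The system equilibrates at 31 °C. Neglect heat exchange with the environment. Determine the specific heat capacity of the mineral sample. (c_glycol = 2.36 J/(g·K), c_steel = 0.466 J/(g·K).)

Net heat exchanged in the isolated system is zero:
186×c×(31 − 164) + 572×2.36×(31 − 15.6) + 319×0.466×(31 − 15.6) = 0
-24738 c = -23078
c = -23078/-24738 ≈ 0.9329 J/(g·K)

c ≈ 0.933 J/(g·K)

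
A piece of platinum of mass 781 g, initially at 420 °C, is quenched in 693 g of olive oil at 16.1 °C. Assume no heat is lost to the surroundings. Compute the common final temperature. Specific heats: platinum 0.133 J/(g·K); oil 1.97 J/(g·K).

T_f ≈ 44.7 °C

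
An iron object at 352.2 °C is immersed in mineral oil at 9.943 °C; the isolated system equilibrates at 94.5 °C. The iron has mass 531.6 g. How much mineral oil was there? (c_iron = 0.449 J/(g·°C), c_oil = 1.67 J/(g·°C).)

m ≈ 436 g

Heat lost by the iron = heat gained by the oil:
531.6×0.449×(352.2 − 94.5) = m×1.67×(94.5 − 9.943)
141.21 m = 61510  ⇒  m ≈ 435.6 g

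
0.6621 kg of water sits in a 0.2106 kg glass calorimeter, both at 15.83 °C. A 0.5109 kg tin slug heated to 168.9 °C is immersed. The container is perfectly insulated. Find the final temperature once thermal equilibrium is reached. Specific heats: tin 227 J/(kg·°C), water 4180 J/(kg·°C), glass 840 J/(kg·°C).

Setting the total heat transfer to zero:
0.5109×227×(T − 168.9) + 0.6621×4180×(T − 15.83) + 0.2106×840×(T − 15.83) = 0
115.97(T − 168.9) + 2767.6(T − 15.83) + 176.9(T − 15.83) = 0
(115.97 + 2767.6 + 176.9) T = 115.97×168.9 + 2767.6×15.83 + 176.9×15.83
T ≈ 21.63 °C

T_f ≈ 21.6 °C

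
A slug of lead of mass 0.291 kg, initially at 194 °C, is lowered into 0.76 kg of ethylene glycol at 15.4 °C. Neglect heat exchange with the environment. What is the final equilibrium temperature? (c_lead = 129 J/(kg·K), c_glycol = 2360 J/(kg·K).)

Energy conservation, ΣQ = 0:
0.291*129*(T − 194) + 0.76*2360*(T − 15.4) = 0
1831.1 T = 34904
T ≈ 19.06 °C

T_f ≈ 19.1 °C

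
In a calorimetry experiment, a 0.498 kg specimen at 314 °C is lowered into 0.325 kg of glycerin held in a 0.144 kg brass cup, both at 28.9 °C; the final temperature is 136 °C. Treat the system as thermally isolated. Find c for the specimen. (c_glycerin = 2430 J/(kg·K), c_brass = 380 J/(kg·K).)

c ≈ 1020 J/(kg·K)

Taking heat into each body as positive, Σ m c ΔT = 0:
0.498×c×(136 − 314) + 0.325×2430×(136 − 28.9) + 0.144×380×(136 − 28.9) = 0
-88.64 c = -90443
c = -90443/-88.64 ≈ 1020 J/(kg·K)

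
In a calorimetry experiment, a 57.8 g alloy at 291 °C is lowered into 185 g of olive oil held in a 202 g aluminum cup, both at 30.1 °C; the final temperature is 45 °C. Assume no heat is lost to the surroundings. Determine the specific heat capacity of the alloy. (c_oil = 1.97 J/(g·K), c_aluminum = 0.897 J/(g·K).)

Energy conservation, ΣQ = 0:
57.8·c·(45 − 291) + 185·1.97·(45 − 30.1) + 202·0.897·(45 − 30.1) = 0
-14219 c = -8130.1
c = -8130.1/-14219 ≈ 0.5718 J/(g·K)

c ≈ 0.572 J/(g·K)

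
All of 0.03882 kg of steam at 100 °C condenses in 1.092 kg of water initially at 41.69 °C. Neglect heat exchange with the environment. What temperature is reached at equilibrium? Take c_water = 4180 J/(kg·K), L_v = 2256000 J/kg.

Let T be the final temperature. ΣQ_i = 0:
condense steam: −0.03882·2256000 = −87578; condensed water 100 °C→T: 162.27(T − 100); water warms: 1.092·4180·(T − 41.69) = 4564.6(T − 41.69)
4726.8 T = 87578 + 16227 + 190297 = 294101
T ≈ 62.22 °C, under the boiling point, so the assumption holds.

T_f ≈ 62.2 °C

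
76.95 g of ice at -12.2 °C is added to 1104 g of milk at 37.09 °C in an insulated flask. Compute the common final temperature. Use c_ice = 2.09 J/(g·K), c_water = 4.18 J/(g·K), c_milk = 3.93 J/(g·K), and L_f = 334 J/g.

Conservation of energy gives ΣQ = 0:
ice -12.2→0 °C: 76.95·2.09·12.2 = 1962.1; fusion: m_ice L_f = 76.95·334 = 25701; warm the meltwater: 321.65 T; milk: 4338.7(T − 37.09)
4660.4 T = 160923 − 27663 = 133260
T ≈ 28.59 °C (positive, so assuming full melt was valid).

T_f ≈ 28.6 °C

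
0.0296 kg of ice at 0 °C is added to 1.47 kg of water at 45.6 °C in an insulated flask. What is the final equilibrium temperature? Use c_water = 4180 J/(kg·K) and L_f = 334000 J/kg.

T_f ≈ 43.1 °C

Let T be the final temperature. ΣQ_i = 0:
fusion: m_ice L_f = 0.0296×334000 = 9886.4
  warm the meltwater: 123.73 T
  water cools: 1.47×4180×(T − 45.6) = 6144.6(T − 45.6)
6268.3 T = 280194 − 9886.4 = 270307
T ≈ 43.12 °C. Since T > 0 °C, the all-ice-melts assumption holds.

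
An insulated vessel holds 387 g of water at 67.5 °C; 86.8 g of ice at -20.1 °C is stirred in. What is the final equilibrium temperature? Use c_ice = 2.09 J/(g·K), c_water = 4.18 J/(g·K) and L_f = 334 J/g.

T_f ≈ 38.7 °C

Let T be the final temperature. ΣQ_i = 0:
warm ice to 0 °C: 86.8·2.09·(0 − (-20.1)) = 3646.4; latent heat to melt: 86.8·334 = 28991; warm the meltwater: 362.82 T; water cools: 387·4.18·(T − 67.5) = 1617.7(T − 67.5)
1980.5 T = 109192 − 32638 = 76554
T ≈ 38.65 °C (positive, so assuming full melt was valid).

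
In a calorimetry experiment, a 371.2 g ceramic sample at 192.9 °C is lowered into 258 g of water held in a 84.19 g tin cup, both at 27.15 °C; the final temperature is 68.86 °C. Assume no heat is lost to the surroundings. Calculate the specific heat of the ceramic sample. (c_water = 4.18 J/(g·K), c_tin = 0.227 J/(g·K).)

Setting the total heat transfer to zero:
371.2×c×(68.86 − 192.9) + 258×4.18×(68.86 − 27.15) + 84.19×0.227×(68.86 − 27.15) = 0
-46044 c = -45779
c = -45779/-46044 ≈ 0.9942 J/(g·K)

c ≈ 0.994 J/(g·K)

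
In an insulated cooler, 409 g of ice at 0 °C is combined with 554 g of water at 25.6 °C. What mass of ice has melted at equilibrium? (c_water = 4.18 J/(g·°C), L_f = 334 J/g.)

Cooling the water to 0 °C releases 554×4.18×25.6 = 59282 J.
Fully melting the ice requires m_ice L_f = 409×334 = 136606 J.
59282 J < 136606 J, so only part of the ice melts and the system sits at 0 °C.
m_melted×334 = 59282  ⇒  m_melted ≈ 177.5 g.

m_melted ≈ 177 g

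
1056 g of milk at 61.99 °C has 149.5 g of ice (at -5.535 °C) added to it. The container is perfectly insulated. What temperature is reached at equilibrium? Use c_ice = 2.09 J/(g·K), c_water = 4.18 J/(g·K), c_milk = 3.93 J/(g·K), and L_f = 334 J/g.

Energy conservation, ΣQ = 0:
warm ice to 0 °C: 149.5×2.09×(0 − (-5.535)) = 1729.4
  fusion: m_ice L_f = 149.5×334 = 49933
  meltwater 0→T: 149.5×4.18×T = 624.91 T
  milk: 4150.1(T − 61.99)
4775 T = 257263 − 51662 = 205601
T ≈ 43.06 °C (positive, so assuming full melt was valid).

T_f ≈ 43.1 °C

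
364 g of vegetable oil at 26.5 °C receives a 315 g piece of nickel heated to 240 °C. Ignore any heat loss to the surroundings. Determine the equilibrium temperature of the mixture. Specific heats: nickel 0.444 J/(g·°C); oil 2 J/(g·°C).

T_f = Σ m_i c_i T_i / Σ m_i c_i:
T_f = (139.86×240 + 728×26.5) / (139.86 + 728)
    = 52858 / 867.86 ≈ 60.91 °C

T_f ≈ 60.9 °C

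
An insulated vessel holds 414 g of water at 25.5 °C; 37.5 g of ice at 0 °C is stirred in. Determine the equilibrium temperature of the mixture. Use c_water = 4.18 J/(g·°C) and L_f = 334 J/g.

Heat gained plus heat lost sum to zero:
melt ice: 37.5·334 = 12525
  warm the meltwater: 156.75 T
  water: 1730.5(T − 25.5)
1887.3 T = 44128 − 12525 = 31603
T ≈ 16.75 °C. Since T > 0 °C, the all-ice-melts assumption holds.

T_f ≈ 16.7 °C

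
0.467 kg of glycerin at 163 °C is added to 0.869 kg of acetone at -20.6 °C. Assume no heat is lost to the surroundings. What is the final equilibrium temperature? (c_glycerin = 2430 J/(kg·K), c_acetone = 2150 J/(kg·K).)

T_f ≈ 48.8 °C

Conservation of energy gives ΣQ = 0:
0.467*2430*(T − 163) + 0.869*2150*(T − (-20.6)) = 0
1134.8(T − 163) + 1868.3(T − (-20.6)) = 0
3003.2 T = 146486
T ≈ 48.78 °C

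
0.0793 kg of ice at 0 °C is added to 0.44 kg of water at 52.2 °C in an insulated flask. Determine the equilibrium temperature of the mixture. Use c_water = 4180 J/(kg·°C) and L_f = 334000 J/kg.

T_f ≈ 32.0 °C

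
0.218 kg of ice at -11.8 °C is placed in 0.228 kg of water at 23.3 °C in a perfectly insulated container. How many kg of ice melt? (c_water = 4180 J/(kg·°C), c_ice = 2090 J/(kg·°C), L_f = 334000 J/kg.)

m_melted ≈ 0.0504 kg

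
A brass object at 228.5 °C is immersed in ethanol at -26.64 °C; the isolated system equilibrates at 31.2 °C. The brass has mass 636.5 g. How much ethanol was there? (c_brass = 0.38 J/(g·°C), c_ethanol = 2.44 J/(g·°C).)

m ≈ 338 g

Taking heat into each body as positive, Σ m c ΔT = 0:
636.5·0.38·(31.2 − 228.5) + m·2.44·(31.2 − (-26.64)) = 0
141.13 m = 47721
m = 47721/141.13 ≈ 338.1 g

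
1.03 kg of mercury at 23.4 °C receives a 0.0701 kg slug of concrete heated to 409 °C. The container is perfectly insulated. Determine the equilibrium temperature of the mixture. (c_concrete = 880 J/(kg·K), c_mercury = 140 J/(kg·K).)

Let T be the final temperature. ΣQ_i = 0:
0.0701×880×(T − 409) + 1.03×140×(T − 23.4) = 0
(61.69 + 144.2) T = 61.69×409 + 144.2×23.4
T = 28605/205.89 ≈ 138.93 °C

T_f ≈ 138.9 °C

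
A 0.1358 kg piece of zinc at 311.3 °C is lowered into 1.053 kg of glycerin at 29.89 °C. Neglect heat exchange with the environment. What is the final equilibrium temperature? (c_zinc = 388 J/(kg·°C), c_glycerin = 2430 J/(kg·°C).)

T_f ≈ 35.6 °C

Setting the total heat transfer to zero:
0.1358*388*(T − 311.3) + 1.053*2430*(T − 29.89) = 0
(52.69 + 2558.8) T = 52.69*311.3 + 2558.8*29.89
T = 92885 / 2611.5 = 35.6 °C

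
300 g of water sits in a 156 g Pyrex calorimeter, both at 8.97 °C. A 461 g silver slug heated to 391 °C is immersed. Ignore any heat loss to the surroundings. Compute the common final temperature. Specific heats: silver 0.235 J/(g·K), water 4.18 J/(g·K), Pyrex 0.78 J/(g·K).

T_f ≈ 36.9 °C

Net heat exchanged in the isolated system is zero:
461×0.235×(T − 391) + 300×4.18×(T − 8.97) + 156×0.78×(T − 8.97) = 0
108.33(T − 391) + 1254(T − 8.97) + 121.68(T − 8.97) = 0
1484 T = 54699
T = 54699/1484 ≈ 36.86 °C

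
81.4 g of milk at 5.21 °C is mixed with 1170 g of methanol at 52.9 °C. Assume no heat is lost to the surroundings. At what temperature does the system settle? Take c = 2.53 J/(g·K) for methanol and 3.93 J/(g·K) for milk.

T_f ≈ 48.2 °C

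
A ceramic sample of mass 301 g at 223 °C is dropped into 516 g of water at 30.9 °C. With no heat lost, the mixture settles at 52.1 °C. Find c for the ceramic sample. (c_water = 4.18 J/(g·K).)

Setting the total heat transfer to zero:
301·c·(52.1 − 223) + 516·4.18·(52.1 − 30.9) = 0
-51441 c = -45726
c = -45726/-51441 ≈ 0.8889 J/(g·K)

c ≈ 0.889 J/(g·K)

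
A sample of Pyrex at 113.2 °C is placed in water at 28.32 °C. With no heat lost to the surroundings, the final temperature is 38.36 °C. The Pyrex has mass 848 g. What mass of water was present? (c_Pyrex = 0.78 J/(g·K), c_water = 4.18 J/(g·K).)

m ≈ 1180 g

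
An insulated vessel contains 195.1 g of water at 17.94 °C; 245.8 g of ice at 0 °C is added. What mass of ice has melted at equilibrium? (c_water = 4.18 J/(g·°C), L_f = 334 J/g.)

m_melted ≈ 43.8 g

Cooling the water to 0 °C releases 195.1×4.18×17.94 = 14630 J.
Melting all 245.8 g of ice would need 245.8×334 = 82097 J.
Since 14630 < 82097 J, not all the ice melts; equilibrium is at 0 °C.
m_melt = 14630 / L_f = 43.8 g.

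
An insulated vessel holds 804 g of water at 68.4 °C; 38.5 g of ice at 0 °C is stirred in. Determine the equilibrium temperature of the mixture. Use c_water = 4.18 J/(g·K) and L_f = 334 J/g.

Taking heat into each body as positive, Σ m c ΔT = 0:
fusion: m_ice L_f = 38.5·334 = 12859; warm the meltwater: 160.93 T; water cools: 804·4.18·(T − 68.4) = 3360.7(T − 68.4)
3521.6 T = 229873 − 12859 = 217014
T ≈ 61.62 °C — above 0 °C, consistent with complete melting.

T_f ≈ 61.6 °C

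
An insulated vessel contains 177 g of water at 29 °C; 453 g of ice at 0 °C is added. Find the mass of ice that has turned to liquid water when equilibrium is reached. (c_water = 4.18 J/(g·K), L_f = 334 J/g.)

m_melted ≈ 64.2 g

Cooling the water to 0 °C releases 177×4.18×29 = 21456 J.
Fully melting the ice requires m_ice L_f = 453×334 = 151302 J.
21456 J < 151302 J, so only part of the ice melts and the system sits at 0 °C.
m_melt = 21456 / L_f = 64.24 g.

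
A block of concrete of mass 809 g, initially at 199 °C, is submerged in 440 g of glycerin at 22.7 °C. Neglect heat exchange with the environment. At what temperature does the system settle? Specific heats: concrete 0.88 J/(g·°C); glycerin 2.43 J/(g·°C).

T_f ≈ 93.2 °C

T_f is the heat-capacity-weighted average of the initial temperatures:
T_f = (711.92×199 + 1069.2×22.7) / (711.92 + 1069.2)
    = 165943 / 1781.1 ≈ 93.17 °C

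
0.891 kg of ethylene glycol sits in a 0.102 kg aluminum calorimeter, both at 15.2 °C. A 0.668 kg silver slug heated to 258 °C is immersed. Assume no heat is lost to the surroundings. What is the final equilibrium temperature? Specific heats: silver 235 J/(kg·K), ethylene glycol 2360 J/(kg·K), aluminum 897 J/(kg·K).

Conservation of energy gives ΣQ = 0:
0.668*235*(T − 258) + 0.891*2360*(T − 15.2) + 0.102*897*(T − 15.2) = 0
2351.2 T = 73854
T ≈ 31.41 °C

T_f ≈ 31.4 °C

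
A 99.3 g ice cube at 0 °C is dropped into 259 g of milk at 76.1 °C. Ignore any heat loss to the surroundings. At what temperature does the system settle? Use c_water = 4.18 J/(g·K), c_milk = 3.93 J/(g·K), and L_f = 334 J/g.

Taking heat into each body as positive, Σ m c ΔT = 0:
latent heat to melt: 99.3·334 = 33166
  warm the meltwater: 415.07 T
  milk: 1017.9(T − 76.1)
1432.9 T = 77460 − 33166 = 44294
T ≈ 30.91 °C (positive, so assuming full melt was valid).

T_f ≈ 30.9 °C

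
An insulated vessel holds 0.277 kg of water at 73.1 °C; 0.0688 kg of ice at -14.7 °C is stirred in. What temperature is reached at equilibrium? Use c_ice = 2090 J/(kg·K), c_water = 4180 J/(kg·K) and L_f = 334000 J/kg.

T_f ≈ 41.2 °C

Energy balance with sensible and latent terms:
warm ice to 0 °C: 0.0688×2090×(0 − (-14.7)) = 2113.7
  fusion: m_ice L_f = 0.0688×334000 = 22979
  warm the meltwater: 287.58 T
  water cools: 0.277×4180×(T − 73.1) = 1157.9(T − 73.1)
1445.4 T = 84640 − 25093 = 59547
T ≈ 41.20 °C — above 0 °C, consistent with complete melting.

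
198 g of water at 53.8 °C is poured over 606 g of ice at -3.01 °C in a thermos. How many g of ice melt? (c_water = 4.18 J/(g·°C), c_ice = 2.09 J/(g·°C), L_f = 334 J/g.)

Water can give up m c ΔT = 198×4.18×53.8 = 44527 J before reaching 0 °C.
Of that, 606×2.09×3.01 = 3812.3 J goes to bring the ice to 0 °C, leaving 40715 J.
Fully melting the ice requires m_ice L_f = 606×334 = 202404 J.
Since 40715 < 202404 J, not all the ice melts; equilibrium is at 0 °C.
m_melt = 40715 / L_f = 121.9 g.

m_melted ≈ 122 g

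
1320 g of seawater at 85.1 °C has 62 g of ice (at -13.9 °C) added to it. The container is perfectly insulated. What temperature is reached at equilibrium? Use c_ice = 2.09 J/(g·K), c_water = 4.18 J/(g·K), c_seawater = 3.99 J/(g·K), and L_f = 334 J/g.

Energy balance with sensible and latent terms:
ice -13.9→0 °C: 62×2.09×13.9 = 1801.2; fusion: m_ice L_f = 62×334 = 20708; meltwater 0→T: 62×4.18×T = 259.16 T; seawater cools: 1320×3.99×(T − 85.1) = 5266.8(T − 85.1)
5526 T = 448205 − 22509 = 425696
T ≈ 77.04 °C (positive, so assuming full melt was valid).

T_f ≈ 77.0 °C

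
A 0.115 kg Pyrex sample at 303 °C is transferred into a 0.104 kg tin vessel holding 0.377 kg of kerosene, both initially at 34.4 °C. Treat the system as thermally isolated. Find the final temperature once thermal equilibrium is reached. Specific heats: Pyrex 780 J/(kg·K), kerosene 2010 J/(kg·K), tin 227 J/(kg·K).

T_f = Σ m_i c_i T_i / Σ m_i c_i:
T_f = (89.7×303 + 757.77×34.4 + 23.61×34.4) / (89.7 + 757.77 + 23.61)
    = 54059 / 871.08 ≈ 62.06 °C

T_f ≈ 62.1 °C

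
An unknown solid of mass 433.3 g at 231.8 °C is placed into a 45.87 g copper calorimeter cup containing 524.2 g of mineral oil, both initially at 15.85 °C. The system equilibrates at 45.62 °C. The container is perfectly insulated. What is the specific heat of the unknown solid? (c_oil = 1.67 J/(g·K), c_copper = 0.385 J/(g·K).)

Let T be the final temperature. ΣQ_i = 0:
433.3×c×(45.62 − 231.8) + 524.2×1.67×(45.62 − 15.85) + 45.87×0.385×(45.62 − 15.85) = 0
-80672 c = -26587
c = -26587/-80672 ≈ 0.3296 J/(g·K)

c ≈ 0.33 J/(g·K)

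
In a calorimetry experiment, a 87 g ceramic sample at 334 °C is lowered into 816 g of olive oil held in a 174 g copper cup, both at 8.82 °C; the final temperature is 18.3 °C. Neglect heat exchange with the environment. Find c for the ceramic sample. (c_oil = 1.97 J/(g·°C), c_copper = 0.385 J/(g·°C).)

c ≈ 0.578 J/(g·°C)

Taking heat into each body as positive, Σ m c ΔT = 0:
87·c·(18.3 − 334) + 816·1.97·(18.3 − 8.82) + 174·0.385·(18.3 − 8.82) = 0
-27466 c = -15874
c = -15874/-27466 ≈ 0.578 J/(g·°C)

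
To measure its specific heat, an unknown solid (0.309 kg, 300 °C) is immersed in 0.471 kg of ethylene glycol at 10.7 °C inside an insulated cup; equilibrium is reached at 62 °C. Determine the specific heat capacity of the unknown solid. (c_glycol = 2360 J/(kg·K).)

Net heat exchanged in the isolated system is zero:
0.309×c×(62 − 300) + 0.471×2360×(62 − 10.7) = 0
-73.54 c = -57023
c = -57023/-73.54 ≈ 775.4 J/(kg·K)

c ≈ 775 J/(kg·K)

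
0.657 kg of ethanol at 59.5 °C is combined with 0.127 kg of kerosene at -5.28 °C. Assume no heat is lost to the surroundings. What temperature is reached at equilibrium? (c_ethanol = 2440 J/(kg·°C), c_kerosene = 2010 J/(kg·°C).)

T_f ≈ 50.6 °C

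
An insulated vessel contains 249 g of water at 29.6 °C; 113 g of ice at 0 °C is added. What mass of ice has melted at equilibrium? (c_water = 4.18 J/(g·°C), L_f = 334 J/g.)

m_melted ≈ 92.2 g

Water can give up m c ΔT = 249×4.18×29.6 = 30808 J before reaching 0 °C.
Melting all 113 g of ice would need 113×334 = 37742 J.
Since 30808 < 37742 J, not all the ice melts; equilibrium is at 0 °C.
m_melt = 30808 / L_f = 92.24 g.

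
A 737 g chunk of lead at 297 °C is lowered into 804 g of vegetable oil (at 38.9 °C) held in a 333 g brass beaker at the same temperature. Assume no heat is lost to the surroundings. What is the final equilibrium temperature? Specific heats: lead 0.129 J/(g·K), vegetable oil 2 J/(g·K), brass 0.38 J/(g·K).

Heat gained plus heat lost sum to zero:
737×0.129×(T − 297) + 804×2×(T − 38.9) + 333×0.38×(T − 38.9) = 0
95.07(T − 297) + 1608(T − 38.9) + 126.54(T − 38.9) = 0
(95.07 + 1608 + 126.54) T = 95.07×297 + 1608×38.9 + 126.54×38.9
T = 95710/1829.6 ≈ 52.31 °C

T_f ≈ 52.3 °C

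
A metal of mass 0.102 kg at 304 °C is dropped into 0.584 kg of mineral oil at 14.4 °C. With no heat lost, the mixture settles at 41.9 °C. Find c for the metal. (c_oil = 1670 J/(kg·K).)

Heat lost by the metal = heat gained by the oil:
0.102·c·(304 − 41.9) = 0.584·1670·(41.9 − 14.4)
26.73 c = 26820  ⇒  c ≈ 1003 J/(kg·K)

c ≈ 1000 J/(kg·K)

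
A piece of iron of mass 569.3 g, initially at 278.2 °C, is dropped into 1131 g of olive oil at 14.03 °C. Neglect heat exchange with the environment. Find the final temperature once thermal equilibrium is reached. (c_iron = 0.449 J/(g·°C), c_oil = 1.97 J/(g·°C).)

Conservation of energy gives ΣQ = 0:
569.3·0.449·(T − 278.2) + 1131·1.97·(T − 14.03) = 0
255.62(T − 278.2) + 2228.1(T − 14.03) = 0
2483.7 T = 102372
T = 102372 / 2483.7 = 41.2 °C

T_f ≈ 41.2 °C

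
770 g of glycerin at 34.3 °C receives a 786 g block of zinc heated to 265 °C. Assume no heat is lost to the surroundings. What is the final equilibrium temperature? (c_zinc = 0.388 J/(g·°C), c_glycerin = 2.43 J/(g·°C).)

T_f ≈ 66.6 °C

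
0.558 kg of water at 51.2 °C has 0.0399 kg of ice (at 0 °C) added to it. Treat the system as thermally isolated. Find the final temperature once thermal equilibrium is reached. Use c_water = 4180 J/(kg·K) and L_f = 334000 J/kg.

T_f ≈ 42.5 °C

Taking heat into each body as positive, Σ m c ΔT = 0:
melt ice: 0.0399×334000 = 13327
  meltwater 0→T: 0.0399×4180×T = 166.78 T
  water cools: 0.558×4180×(T − 51.2) = 2332.4(T − 51.2)
2499.2 T = 119421 − 13327 = 106094
T ≈ 42.45 °C. Since T > 0 °C, the all-ice-melts assumption holds.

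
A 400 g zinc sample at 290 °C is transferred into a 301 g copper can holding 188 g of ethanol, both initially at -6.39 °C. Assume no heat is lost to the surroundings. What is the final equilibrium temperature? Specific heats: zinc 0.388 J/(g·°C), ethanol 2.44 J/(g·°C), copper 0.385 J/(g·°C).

Taking heat into each body as positive, Σ m c ΔT = 0:
400*0.388*(T − 290) + 188*2.44*(T − (-6.39)) + 301*0.385*(T − (-6.39)) = 0
729.8 T = 41336
T ≈ 56.64 °C

T_f ≈ 56.6 °C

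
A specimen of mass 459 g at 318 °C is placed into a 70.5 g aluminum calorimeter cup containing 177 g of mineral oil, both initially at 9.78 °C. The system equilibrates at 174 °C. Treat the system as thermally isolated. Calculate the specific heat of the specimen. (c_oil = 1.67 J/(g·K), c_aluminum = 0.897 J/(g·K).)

c ≈ 0.892 J/(g·K)

Energy conservation, ΣQ = 0:
459·c·(174 − 318) + 177·1.67·(174 − 9.78) + 70.5·0.897·(174 − 9.78) = 0
-66096 c = -58927
c = -58927/-66096 ≈ 0.8915 J/(g·K)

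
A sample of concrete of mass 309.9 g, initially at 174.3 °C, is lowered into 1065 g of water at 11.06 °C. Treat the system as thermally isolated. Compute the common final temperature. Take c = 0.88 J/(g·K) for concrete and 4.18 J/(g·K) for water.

T_f ≈ 20.5 °C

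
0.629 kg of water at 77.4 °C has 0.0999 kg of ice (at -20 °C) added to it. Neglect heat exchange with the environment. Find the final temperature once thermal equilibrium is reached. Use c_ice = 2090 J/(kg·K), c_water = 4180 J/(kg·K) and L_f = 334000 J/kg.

T_f ≈ 54.5 °C

Setting the total heat transfer to zero:
ice -20→0 °C: 0.0999·2090·20 = 4175.8
  fusion: m_ice L_f = 0.0999·334000 = 33367
  warm the meltwater: 417.58 T
  water cools: 0.629·4180·(T − 77.4) = 2629.2(T − 77.4)
3046.8 T = 203502 − 37542 = 165959
T ≈ 54.47 °C (positive, so assuming full melt was valid).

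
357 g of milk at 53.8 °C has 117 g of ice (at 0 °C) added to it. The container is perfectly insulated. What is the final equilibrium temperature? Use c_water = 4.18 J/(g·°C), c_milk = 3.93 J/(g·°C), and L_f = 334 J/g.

Setting the total heat transfer to zero:
fusion: m_ice L_f = 117×334 = 39078
  meltwater 0→T: 117×4.18×T = 489.06 T
  milk cools: 357×3.93×(T − 53.8) = 1403(T − 53.8)
1892.1 T = 75482 − 39078 = 36404
T ≈ 19.24 °C. Since T > 0 °C, the all-ice-melts assumption holds.

T_f ≈ 19.2 °C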